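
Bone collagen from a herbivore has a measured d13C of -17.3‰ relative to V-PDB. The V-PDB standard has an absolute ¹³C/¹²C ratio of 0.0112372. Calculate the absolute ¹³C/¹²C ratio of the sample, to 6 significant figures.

0.0110428

R_sample = R_standard × (d13C/1000 + 1)
R_sample = 0.0112372 × (-17.3/1000 + 1) = 0.0112372 × 0.982700
R_sample = 0.0110428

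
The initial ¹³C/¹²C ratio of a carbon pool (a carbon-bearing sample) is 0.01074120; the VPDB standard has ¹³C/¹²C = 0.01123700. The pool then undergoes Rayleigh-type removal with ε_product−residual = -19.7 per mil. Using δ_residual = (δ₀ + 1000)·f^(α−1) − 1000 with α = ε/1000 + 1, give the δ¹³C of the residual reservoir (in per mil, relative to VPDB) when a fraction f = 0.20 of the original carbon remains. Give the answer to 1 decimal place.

-13.3 per mil

δ₀ = (0.01074120/0.01123700 − 1)×1000 = (0.955878 − 1)×1000 = -44.122 per mil
α − 1 = ε/1000 = -0.0197
f^(α−1) = 0.20^(-0.0197) = 1.032214
δ_res = (-44.122 + 1000) × 1.032214 − 1000 = 986.670 − 1000 = -13.33 per mil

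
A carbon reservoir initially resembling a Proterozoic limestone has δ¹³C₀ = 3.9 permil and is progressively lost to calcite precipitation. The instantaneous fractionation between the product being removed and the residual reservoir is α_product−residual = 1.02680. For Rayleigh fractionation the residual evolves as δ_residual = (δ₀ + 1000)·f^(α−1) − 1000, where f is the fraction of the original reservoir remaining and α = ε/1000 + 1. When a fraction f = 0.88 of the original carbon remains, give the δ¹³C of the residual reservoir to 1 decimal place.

0.5 permil

Rayleigh residual: δ_res = (δ₀ + 1000)·f^(α−1) − 1000
α − 1 = 0.02680
f^(α−1) = 0.88^(0.02680) = 0.996580
δ_res = (3.9 + 1000) × 0.996580 − 1000 = 1000.467 − 1000 = 0.47 permil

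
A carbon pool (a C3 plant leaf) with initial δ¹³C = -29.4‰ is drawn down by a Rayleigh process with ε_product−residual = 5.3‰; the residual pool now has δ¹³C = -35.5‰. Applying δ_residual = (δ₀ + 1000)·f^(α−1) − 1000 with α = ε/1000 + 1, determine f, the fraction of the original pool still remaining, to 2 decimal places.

0.30

α − 1 = ε/1000 = 0.0053
(δ_res + 1000)/(δ₀ + 1000) = (-35.5 + 1000)/(-29.4 + 1000) = 964.5/970.6 = 0.993715
f = 0.993715^(1/0.0053) = exp(ln(0.993715)/0.0053) = exp(-0.00630/0.0053)
f = exp(-1.1895) = 0.3044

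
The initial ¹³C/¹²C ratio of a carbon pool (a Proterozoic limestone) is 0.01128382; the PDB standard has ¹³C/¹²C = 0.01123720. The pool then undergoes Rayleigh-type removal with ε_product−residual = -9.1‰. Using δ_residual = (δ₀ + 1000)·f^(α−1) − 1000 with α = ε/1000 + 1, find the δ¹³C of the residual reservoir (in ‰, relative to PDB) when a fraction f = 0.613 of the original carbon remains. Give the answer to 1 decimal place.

δ₀ = (0.01128382/0.01123720 − 1)×1000 = (1.004149 − 1)×1000 = 4.149‰
α − 1 = ε/1000 = -0.0091
f^(α−1) = 0.613^(-0.0091) = 1.004463
δ_res = (4.149 + 1000) × 1.004463 − 1000 = 1008.631 − 1000 = 8.63‰

8.6‰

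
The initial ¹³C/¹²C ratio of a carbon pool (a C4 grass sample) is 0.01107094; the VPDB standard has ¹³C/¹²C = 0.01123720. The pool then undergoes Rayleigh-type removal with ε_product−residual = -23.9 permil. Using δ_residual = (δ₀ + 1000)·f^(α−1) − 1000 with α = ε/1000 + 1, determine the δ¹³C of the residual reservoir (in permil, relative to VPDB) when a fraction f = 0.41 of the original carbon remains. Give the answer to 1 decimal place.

6.4 permil

δ₀ = (0.01107094/0.01123720 − 1)×1000 = (0.985204 − 1)×1000 = -14.796 permil
α − 1 = ε/1000 = -0.0239
f^(α−1) = 0.41^(-0.0239) = 1.021538
δ_res = (-14.796 + 1000) × 1.021538 − 1000 = 1006.424 − 1000 = 6.42 permil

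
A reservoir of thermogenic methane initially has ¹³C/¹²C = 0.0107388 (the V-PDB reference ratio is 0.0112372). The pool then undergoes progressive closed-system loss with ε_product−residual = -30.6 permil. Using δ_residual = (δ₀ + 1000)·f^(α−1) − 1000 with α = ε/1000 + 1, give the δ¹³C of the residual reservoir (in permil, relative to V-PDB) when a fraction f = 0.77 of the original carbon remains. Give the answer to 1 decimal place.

δ₀ = (0.0107388/0.0112372 − 1)×1000 = (0.955647 − 1)×1000 = -44.353 permil
α − 1 = ε/1000 = -0.0306
f^(α−1) = 0.77^(-0.0306) = 1.008030
δ_res = (-44.353 + 1000) × 1.008030 − 1000 = 963.321 − 1000 = -36.68 permil

-36.7 permil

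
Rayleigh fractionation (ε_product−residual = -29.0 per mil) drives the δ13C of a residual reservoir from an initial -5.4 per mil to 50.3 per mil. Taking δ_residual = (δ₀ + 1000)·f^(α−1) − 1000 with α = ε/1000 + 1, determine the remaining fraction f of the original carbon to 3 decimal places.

α − 1 = ε/1000 = -0.0290
(δ_res + 1000)/(δ₀ + 1000) = (50.3 + 1000)/(-5.4 + 1000) = 1050.3/994.6 = 1.056002
f = 1.056002^(1/-0.0290) = exp(ln(1.056002)/-0.0290) = exp(0.05449/-0.0290)
f = exp(-1.8790) = 0.1527

0.153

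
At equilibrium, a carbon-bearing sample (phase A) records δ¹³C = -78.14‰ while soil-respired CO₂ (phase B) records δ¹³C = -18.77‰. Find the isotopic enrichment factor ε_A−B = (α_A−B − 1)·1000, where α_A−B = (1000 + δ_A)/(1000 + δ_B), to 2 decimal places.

-60.51‰

α_A−B = (1000 + -78.14) / (1000 + -18.77) = 921.86 / 981.23 = 0.939494
ε_A−B = (0.939494 − 1) × 1000 = -60.506‰
(The approximation ε ≈ δ_A − δ_B would give -59.37‰.)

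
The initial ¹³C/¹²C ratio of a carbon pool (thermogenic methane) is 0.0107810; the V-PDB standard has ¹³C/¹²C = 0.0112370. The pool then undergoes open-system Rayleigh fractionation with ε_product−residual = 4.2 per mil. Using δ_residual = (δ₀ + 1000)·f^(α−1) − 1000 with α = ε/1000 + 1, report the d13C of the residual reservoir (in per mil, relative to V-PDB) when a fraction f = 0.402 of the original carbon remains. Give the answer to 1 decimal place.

-44.2 per mil

δ₀ = (0.0107810/0.0112370 − 1)×1000 = (0.959420 − 1)×1000 = -40.580 per mil
α − 1 = ε/1000 = 0.0042
f^(α−1) = 0.402^(0.0042) = 0.996180
δ_res = (-40.580 + 1000) × 0.996180 − 1000 = 955.755 − 1000 = -44.25 per mil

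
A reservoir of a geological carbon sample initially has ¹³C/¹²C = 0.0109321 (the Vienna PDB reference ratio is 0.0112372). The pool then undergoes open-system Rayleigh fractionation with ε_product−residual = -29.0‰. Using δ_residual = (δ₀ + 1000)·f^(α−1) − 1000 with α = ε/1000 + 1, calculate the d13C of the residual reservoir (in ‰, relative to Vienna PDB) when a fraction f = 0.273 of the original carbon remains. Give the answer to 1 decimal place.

10.2‰

δ₀ = (0.0109321/0.0112372 − 1)×1000 = (0.972849 − 1)×1000 = -27.151‰
α − 1 = ε/1000 = -0.0290
f^(α−1) = 0.273^(-0.0290) = 1.038368
δ_res = (-27.151 + 1000) × 1.038368 − 1000 = 1010.175 − 1000 = 10.18‰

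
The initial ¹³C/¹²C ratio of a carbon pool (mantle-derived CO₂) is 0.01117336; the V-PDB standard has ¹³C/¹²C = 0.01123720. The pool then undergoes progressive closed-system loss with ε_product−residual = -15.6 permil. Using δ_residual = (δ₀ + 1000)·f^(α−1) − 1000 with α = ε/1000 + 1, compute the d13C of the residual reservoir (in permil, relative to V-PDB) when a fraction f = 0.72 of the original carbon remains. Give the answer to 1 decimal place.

-0.6 permil

δ₀ = (0.01117336/0.01123720 − 1)×1000 = (0.994319 − 1)×1000 = -5.681 permil
α − 1 = ε/1000 = -0.0156
f^(α−1) = 0.72^(-0.0156) = 1.005138
δ_res = (-5.681 + 1000) × 1.005138 − 1000 = 999.427 − 1000 = -0.57 permil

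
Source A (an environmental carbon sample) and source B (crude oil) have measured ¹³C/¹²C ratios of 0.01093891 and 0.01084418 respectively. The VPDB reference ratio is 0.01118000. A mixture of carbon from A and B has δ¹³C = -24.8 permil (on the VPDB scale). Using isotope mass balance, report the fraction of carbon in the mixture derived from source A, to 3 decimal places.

0.618

δ_A = (0.01093891/0.01118000 − 1)×1000 = (0.978436 − 1)×1000 = -21.564 permil
δ_B = (0.01084418/0.01118000 − 1)×1000 = (0.969962 − 1)×1000 = -30.038 permil
f_A = (δ_mix − δ_B)/(δ_A − δ_B) = (-24.8 − (-30.038))/(-21.564 − (-30.038))
f_A = 5.238 / 8.473 = 0.6181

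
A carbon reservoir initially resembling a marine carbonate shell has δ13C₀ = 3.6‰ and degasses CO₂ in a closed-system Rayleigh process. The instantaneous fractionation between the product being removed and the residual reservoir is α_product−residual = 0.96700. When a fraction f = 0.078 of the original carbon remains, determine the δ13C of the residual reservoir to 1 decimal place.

91.7‰

Rayleigh residual: δ_res = (δ₀ + 1000)·f^(α−1) − 1000
α − 1 = -0.03300
f^(α−1) = 0.078^(-0.03300) = 1.087830
δ_res = (3.6 + 1000) × 1.087830 − 1000 = 1091.746 − 1000 = 91.75‰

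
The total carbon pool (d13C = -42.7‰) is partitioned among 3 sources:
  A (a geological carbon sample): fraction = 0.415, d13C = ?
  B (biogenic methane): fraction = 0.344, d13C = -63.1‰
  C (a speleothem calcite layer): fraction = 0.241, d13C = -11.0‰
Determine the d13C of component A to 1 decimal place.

Isotope mass balance: δ_bulk = Σ fᵢ·δᵢ.
-42.7 = 0.415×δ_A + 0.344×(-63.1) + 0.241×(-11.0)
0.415·δ_A = -42.7 − (-24.357) = -18.343
δ_A = -18.343 / 0.415 = -44.20‰

-44.2‰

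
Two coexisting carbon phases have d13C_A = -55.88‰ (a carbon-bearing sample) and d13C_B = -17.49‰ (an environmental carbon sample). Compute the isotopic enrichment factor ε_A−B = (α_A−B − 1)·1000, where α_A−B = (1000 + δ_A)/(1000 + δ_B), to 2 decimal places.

α_A−B = (1000 + -55.88) / (1000 + -17.49) = 944.12 / 982.51 = 0.960927
ε_A−B = (0.960927 − 1) × 1000 = -39.073‰
(The approximation ε ≈ δ_A − δ_B would give -38.39‰.)

-39.07‰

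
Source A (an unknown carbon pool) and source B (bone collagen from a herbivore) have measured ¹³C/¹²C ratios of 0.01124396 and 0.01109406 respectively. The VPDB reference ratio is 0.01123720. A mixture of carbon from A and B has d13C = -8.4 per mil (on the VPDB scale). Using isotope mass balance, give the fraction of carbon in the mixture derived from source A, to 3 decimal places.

δ_A = (0.01124396/0.01123720 − 1)×1000 = (1.000602 − 1)×1000 = 0.602 per mil
δ_B = (0.01109406/0.01123720 − 1)×1000 = (0.987262 − 1)×1000 = -12.738 per mil
f_A = (δ_mix − δ_B)/(δ_A − δ_B) = (-8.4 − (-12.738))/(0.602 − (-12.738))
f_A = 4.338 / 13.340 = 0.3252

0.325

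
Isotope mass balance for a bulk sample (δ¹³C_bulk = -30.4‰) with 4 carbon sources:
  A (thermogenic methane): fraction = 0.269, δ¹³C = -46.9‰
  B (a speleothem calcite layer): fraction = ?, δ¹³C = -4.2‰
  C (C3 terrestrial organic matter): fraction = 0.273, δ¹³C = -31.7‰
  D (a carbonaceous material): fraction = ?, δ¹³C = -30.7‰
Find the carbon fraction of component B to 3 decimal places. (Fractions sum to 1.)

0.186

Let f_B and f_D be the unknown fractions; fractions sum to 1 so f_B + f_D = 0.458.
Mass balance: Σ fᵢ·δᵢ = δ_bulk ⇒ f_B·(-4.2) + f_D·(-30.7) = -30.4 − (-21.270) = -9.130
Substitute f_D = 0.458 − f_B:
f_B·(-4.2 − -30.7) = -9.130 − 0.458×(-30.7) = 4.931
f_B = 4.931 / 26.5 = 0.1861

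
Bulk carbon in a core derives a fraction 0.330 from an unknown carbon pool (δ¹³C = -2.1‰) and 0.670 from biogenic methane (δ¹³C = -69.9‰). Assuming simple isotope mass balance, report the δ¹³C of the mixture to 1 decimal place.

-47.5‰

δ_mix = f_A·δ_A + f_B·δ_B
δ_mix = 0.330 × (-2.1) + 0.670 × (-69.9)
δ_mix = -0.69 + -46.83 = -47.53‰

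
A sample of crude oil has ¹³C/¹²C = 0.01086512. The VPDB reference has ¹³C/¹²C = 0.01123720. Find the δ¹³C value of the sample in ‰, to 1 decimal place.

-33.1‰

δ¹³C = (R_sample / R_standard − 1) × 1000
R_sample / R_standard = 0.01086512 / 0.01123720 = 0.966889
δ¹³C = (0.966889 − 1) × 1000 = -33.11‰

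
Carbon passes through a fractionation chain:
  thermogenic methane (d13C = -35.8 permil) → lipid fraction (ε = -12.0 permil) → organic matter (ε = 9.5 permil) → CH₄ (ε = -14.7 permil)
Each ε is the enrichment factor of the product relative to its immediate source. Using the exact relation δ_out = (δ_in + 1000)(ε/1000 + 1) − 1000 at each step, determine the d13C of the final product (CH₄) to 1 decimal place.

-52.5 permil

step 1: δ = (-35.80 + 1000)·(-12.0/1000 + 1) − 1000 = -47.37 permil
step 2: δ = (-47.37 + 1000)·(9.5/1000 + 1) − 1000 = -38.32 permil
step 3: δ = (-38.32 + 1000)·(-14.7/1000 + 1) − 1000 = -52.46 permil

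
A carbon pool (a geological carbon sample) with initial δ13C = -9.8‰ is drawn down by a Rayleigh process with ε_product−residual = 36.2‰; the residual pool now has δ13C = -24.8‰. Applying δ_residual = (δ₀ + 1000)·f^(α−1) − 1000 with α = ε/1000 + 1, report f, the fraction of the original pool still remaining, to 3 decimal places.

α − 1 = ε/1000 = 0.0362
(δ_res + 1000)/(δ₀ + 1000) = (-24.8 + 1000)/(-9.8 + 1000) = 975.2/990.2 = 0.984852
f = 0.984852^(1/0.0362) = exp(ln(0.984852)/0.0362) = exp(-0.01526/0.0362)
f = exp(-0.4217) = 0.6560

0.656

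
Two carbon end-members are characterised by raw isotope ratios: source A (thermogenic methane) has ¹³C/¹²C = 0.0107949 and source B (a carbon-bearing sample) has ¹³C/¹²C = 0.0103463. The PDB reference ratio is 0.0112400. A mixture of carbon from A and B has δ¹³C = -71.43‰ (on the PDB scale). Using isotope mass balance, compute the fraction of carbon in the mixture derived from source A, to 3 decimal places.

δ_A = (0.0107949/0.0112400 − 1)×1000 = (0.960400 − 1)×1000 = -39.600‰
δ_B = (0.0103463/0.0112400 − 1)×1000 = (0.920489 − 1)×1000 = -79.511‰
f_A = (δ_mix − δ_B)/(δ_A − δ_B) = (-71.43 − (-79.511))/(-39.600 − (-79.511))
f_A = 8.081 / 39.911 = 0.2025

0.202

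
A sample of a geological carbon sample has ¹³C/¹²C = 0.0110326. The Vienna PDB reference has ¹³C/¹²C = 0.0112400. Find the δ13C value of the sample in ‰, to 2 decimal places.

-18.45‰

δ13C = (R_sample / R_standard − 1) × 1000
R_sample / R_standard = 0.0110326 / 0.0112400 = 0.981548
δ13C = (0.981548 − 1) × 1000 = -18.452‰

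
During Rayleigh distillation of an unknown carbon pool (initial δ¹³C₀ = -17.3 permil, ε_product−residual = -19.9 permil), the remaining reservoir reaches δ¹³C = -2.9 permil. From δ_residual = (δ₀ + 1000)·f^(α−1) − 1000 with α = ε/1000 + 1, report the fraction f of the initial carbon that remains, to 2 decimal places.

0.48

α − 1 = ε/1000 = -0.0199
(δ_res + 1000)/(δ₀ + 1000) = (-2.9 + 1000)/(-17.3 + 1000) = 997.1/982.7 = 1.014654
f = 1.014654^(1/-0.0199) = exp(ln(1.014654)/-0.0199) = exp(0.01455/-0.0199)
f = exp(-0.7310) = 0.4814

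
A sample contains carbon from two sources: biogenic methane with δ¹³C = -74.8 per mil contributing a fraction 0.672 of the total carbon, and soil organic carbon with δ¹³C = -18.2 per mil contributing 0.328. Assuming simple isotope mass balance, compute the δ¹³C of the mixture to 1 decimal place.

δ_mix = f_A·δ_A + f_B·δ_B
δ_mix = 0.672 × (-74.8) + 0.328 × (-18.2)
δ_mix = -50.27 + -5.97 = -56.24 per mil

-56.2 per mil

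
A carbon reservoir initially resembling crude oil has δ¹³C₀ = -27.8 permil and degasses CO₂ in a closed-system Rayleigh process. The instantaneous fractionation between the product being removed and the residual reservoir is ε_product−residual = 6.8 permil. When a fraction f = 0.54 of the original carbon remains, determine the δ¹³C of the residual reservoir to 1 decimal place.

Rayleigh residual: δ_res = (δ₀ + 1000)·f^(α−1) − 1000
α = ε/1000 + 1 = 1.00680, so α − 1 = 0.00680
f^(α−1) = 0.54^(0.00680) = 0.995819
δ_res = (-27.8 + 1000) × 0.995819 − 1000 = 968.135 − 1000 = -31.87 permil

-31.9 permil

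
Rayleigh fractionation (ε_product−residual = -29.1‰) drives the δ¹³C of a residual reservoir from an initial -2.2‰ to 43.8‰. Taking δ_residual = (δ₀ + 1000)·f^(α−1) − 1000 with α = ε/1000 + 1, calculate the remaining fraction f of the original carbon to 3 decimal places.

0.213

α − 1 = ε/1000 = -0.0291
(δ_res + 1000)/(δ₀ + 1000) = (43.8 + 1000)/(-2.2 + 1000) = 1043.8/997.8 = 1.046101
f = 1.046101^(1/-0.0291) = exp(ln(1.046101)/-0.0291) = exp(0.04507/-0.0291)
f = exp(-1.5488) = 0.2125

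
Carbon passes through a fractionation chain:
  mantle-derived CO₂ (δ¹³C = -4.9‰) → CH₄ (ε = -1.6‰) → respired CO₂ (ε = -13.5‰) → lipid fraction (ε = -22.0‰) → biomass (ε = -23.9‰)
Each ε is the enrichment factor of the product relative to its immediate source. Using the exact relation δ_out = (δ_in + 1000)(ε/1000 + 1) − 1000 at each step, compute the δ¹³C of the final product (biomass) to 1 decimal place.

step 1: δ = (-4.90 + 1000)·(-1.6/1000 + 1) − 1000 = -6.49‰
step 2: δ = (-6.49 + 1000)·(-13.5/1000 + 1) − 1000 = -19.90‰
step 3: δ = (-19.90 + 1000)·(-22.0/1000 + 1) − 1000 = -41.47‰
step 4: δ = (-41.47 + 1000)·(-23.9/1000 + 1) − 1000 = -64.38‰

-64.4‰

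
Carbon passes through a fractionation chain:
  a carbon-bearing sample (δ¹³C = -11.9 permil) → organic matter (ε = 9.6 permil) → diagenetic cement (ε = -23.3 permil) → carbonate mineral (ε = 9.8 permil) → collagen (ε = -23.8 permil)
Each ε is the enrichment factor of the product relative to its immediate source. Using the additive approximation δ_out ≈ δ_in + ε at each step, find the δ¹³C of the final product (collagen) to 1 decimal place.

-39.6 permil

step 1: δ ≈ -11.9 + (9.6) = -2.3 permil
step 2: δ ≈ -2.3 + (-23.3) = -25.6 permil
step 3: δ ≈ -25.6 + (9.8) = -15.8 permil
step 4: δ ≈ -15.8 + (-23.8) = -39.6 permil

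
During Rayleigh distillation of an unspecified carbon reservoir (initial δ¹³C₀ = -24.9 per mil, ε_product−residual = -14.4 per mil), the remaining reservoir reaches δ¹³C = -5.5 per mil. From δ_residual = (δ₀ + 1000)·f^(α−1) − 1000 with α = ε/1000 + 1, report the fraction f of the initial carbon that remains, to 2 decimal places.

α − 1 = ε/1000 = -0.0144
(δ_res + 1000)/(δ₀ + 1000) = (-5.5 + 1000)/(-24.9 + 1000) = 994.5/975.1 = 1.019895
f = 1.019895^(1/-0.0144) = exp(ln(1.019895)/-0.0144) = exp(0.01970/-0.0144)
f = exp(-1.3681) = 0.2546

0.25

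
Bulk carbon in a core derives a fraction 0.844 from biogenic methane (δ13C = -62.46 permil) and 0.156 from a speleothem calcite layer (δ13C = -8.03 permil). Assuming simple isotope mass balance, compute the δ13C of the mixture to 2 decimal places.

-53.97 permil

δ_mix = f_A·δ_A + f_B·δ_B
δ_mix = 0.844 × (-62.46) + 0.156 × (-8.03)
δ_mix = -52.716 + -1.253 = -53.969 permil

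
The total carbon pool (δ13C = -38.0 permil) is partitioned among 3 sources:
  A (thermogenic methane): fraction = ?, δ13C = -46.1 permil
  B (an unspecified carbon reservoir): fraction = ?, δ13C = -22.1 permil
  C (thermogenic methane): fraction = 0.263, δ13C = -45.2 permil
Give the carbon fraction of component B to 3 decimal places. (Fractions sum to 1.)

Let f_B and f_A be the unknown fractions; fractions sum to 1 so f_B + f_A = 0.737.
Mass balance: Σ fᵢ·δᵢ = δ_bulk ⇒ f_B·(-22.1) + f_A·(-46.1) = -38.0 − (-11.888) = -26.112
Substitute f_A = 0.737 − f_B:
f_B·(-22.1 − -46.1) = -26.112 − 0.737×(-46.1) = 7.863
f_B = 7.863 / 24.0 = 0.3276

0.328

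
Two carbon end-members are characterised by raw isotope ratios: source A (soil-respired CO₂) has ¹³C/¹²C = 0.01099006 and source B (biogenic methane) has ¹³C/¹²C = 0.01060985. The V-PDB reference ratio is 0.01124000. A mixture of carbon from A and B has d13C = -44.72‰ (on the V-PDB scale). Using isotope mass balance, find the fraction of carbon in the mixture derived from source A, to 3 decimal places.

δ_A = (0.01099006/0.01124000 − 1)×1000 = (0.977763 − 1)×1000 = -22.237‰
δ_B = (0.01060985/0.01124000 − 1)×1000 = (0.943937 − 1)×1000 = -56.063‰
f_A = (δ_mix − δ_B)/(δ_A − δ_B) = (-44.72 − (-56.063))/(-22.237 − (-56.063))
f_A = 11.343 / 33.827 = 0.3353

0.335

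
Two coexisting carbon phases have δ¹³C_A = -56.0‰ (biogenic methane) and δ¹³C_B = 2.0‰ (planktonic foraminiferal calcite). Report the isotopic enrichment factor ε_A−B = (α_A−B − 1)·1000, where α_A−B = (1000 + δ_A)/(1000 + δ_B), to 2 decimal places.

α_A−B = (1000 + -56.0) / (1000 + 2.0) = 944.0 / 1002.0 = 0.942116
ε_A−B = (0.942116 − 1) × 1000 = -57.884‰
(The approximation ε ≈ δ_A − δ_B would give -58.0‰.)

-57.88‰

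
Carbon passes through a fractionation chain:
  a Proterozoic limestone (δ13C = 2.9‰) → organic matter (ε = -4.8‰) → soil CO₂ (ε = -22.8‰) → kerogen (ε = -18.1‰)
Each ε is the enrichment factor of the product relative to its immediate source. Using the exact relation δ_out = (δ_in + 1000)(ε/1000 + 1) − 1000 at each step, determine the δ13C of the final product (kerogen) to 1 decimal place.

-42.3‰

step 1: δ = (2.90 + 1000)·(-4.8/1000 + 1) − 1000 = -1.91‰
step 2: δ = (-1.91 + 1000)·(-22.8/1000 + 1) − 1000 = -24.67‰
step 3: δ = (-24.67 + 1000)·(-18.1/1000 + 1) − 1000 = -42.32‰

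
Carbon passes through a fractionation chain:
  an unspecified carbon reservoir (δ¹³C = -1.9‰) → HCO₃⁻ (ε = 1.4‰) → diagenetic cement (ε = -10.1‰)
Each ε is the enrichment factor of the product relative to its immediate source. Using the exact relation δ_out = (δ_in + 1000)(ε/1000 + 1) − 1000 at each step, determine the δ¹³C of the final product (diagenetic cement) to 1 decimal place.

step 1: δ = (-1.90 + 1000)·(1.4/1000 + 1) − 1000 = -0.50‰
step 2: δ = (-0.50 + 1000)·(-10.1/1000 + 1) − 1000 = -10.60‰

-10.6‰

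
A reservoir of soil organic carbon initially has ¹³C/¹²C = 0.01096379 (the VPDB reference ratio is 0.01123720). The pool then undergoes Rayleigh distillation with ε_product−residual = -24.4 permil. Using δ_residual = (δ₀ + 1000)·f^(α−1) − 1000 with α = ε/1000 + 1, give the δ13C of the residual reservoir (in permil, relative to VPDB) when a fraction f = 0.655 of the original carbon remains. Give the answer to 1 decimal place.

δ₀ = (0.01096379/0.01123720 − 1)×1000 = (0.975669 − 1)×1000 = -24.331 permil
α − 1 = ε/1000 = -0.0244
f^(α−1) = 0.655^(-0.0244) = 1.010378
δ_res = (-24.331 + 1000) × 1.010378 − 1000 = 985.794 − 1000 = -14.21 permil

-14.2 permil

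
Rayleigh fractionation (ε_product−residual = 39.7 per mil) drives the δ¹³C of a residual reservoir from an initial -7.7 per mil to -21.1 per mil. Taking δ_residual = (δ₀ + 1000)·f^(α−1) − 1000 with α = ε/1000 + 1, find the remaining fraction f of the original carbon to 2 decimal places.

α − 1 = ε/1000 = 0.0397
(δ_res + 1000)/(δ₀ + 1000) = (-21.1 + 1000)/(-7.7 + 1000) = 978.9/992.3 = 0.986496
f = 0.986496^(1/0.0397) = exp(ln(0.986496)/0.0397) = exp(-0.01360/0.0397)
f = exp(-0.3425) = 0.7100

0.71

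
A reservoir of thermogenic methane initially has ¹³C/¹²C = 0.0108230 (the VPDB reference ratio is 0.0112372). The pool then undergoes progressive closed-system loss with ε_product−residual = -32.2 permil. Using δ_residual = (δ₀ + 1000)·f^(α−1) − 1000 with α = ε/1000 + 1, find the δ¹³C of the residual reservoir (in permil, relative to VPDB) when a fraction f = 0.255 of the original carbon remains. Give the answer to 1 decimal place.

δ₀ = (0.0108230/0.0112372 − 1)×1000 = (0.963140 − 1)×1000 = -36.860 permil
α − 1 = ε/1000 = -0.0322
f^(α−1) = 0.255^(-0.0322) = 1.044983
δ_res = (-36.860 + 1000) × 1.044983 − 1000 = 1006.466 − 1000 = 6.47 permil

6.5 permil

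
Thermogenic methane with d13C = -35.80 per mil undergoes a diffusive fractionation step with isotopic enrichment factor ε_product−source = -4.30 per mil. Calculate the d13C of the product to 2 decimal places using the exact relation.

-39.95 per mil

Exactly, δ_product = (δ_source + 1000)·(ε/1000 + 1) − 1000.
δ_product = (-35.80 + 1000) × (-4.30/1000 + 1) − 1000
δ_product = -39.946 per mil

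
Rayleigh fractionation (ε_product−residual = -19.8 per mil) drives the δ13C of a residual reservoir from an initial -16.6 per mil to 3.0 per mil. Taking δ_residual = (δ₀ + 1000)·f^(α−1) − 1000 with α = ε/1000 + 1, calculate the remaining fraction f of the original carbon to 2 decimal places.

0.37

α − 1 = ε/1000 = -0.0198
(δ_res + 1000)/(δ₀ + 1000) = (3.0 + 1000)/(-16.6 + 1000) = 1003.0/983.4 = 1.019931
f = 1.019931^(1/-0.0198) = exp(ln(1.019931)/-0.0198) = exp(0.01973/-0.0198)
f = exp(-0.9967) = 0.3691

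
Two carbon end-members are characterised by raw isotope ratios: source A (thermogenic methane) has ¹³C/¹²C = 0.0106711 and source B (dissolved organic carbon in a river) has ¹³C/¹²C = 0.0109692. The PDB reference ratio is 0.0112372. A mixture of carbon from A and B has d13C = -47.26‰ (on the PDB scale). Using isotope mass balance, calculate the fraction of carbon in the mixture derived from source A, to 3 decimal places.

0.882

δ_A = (0.0106711/0.0112372 − 1)×1000 = (0.949623 − 1)×1000 = -50.377‰
δ_B = (0.0109692/0.0112372 − 1)×1000 = (0.976151 − 1)×1000 = -23.849‰
f_A = (δ_mix − δ_B)/(δ_A − δ_B) = (-47.26 − (-23.849))/(-50.377 − (-23.849))
f_A = -23.411 / -26.528 = 0.8825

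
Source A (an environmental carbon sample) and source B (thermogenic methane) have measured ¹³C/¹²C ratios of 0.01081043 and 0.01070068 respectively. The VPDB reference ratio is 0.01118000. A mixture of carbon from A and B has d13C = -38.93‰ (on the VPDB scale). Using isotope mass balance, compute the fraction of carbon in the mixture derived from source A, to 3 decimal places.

δ_A = (0.01081043/0.01118000 − 1)×1000 = (0.966944 − 1)×1000 = -33.056‰
δ_B = (0.01070068/0.01118000 − 1)×1000 = (0.957127 − 1)×1000 = -42.873‰
f_A = (δ_mix − δ_B)/(δ_A − δ_B) = (-38.93 − (-42.873))/(-33.056 − (-42.873))
f_A = 3.943 / 9.817 = 0.4017

0.402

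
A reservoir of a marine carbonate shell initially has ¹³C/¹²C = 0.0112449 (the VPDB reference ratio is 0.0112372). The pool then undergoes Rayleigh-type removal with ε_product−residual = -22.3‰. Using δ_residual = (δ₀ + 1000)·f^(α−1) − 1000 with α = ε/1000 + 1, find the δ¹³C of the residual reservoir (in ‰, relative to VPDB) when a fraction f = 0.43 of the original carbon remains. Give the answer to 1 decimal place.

δ₀ = (0.0112449/0.0112372 − 1)×1000 = (1.000685 − 1)×1000 = 0.685‰
α − 1 = ε/1000 = -0.0223
f^(α−1) = 0.43^(-0.0223) = 1.018999
δ_res = (0.685 + 1000) × 1.018999 − 1000 = 1019.697 − 1000 = 19.70‰

19.7‰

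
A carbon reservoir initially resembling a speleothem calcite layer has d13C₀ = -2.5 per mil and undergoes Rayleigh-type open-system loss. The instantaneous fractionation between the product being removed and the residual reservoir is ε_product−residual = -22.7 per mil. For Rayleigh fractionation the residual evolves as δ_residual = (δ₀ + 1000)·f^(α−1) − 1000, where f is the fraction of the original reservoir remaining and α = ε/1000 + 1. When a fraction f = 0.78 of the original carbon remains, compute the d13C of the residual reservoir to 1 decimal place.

Rayleigh residual: δ_res = (δ₀ + 1000)·f^(α−1) − 1000
α = ε/1000 + 1 = 0.97730, so α − 1 = -0.02270
f^(α−1) = 0.78^(-0.02270) = 1.005656
δ_res = (-2.5 + 1000) × 1.005656 − 1000 = 1003.142 − 1000 = 3.14 per mil

3.1 per mil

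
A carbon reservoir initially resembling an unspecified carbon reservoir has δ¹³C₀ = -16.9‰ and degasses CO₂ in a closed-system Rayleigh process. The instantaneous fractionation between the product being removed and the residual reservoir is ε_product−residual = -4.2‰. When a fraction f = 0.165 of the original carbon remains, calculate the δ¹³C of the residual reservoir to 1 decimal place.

Rayleigh residual: δ_res = (δ₀ + 1000)·f^(α−1) − 1000
α = ε/1000 + 1 = 0.99580, so α − 1 = -0.00420
f^(α−1) = 0.165^(-0.00420) = 1.007596
δ_res = (-16.9 + 1000) × 1.007596 − 1000 = 990.568 − 1000 = -9.43‰

-9.4‰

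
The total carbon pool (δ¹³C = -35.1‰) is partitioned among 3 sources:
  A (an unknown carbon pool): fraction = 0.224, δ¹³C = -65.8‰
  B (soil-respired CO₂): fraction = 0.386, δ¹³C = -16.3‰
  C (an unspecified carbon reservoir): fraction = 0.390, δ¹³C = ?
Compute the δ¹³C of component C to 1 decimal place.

Isotope mass balance: δ_bulk = Σ fᵢ·δᵢ.
-35.1 = 0.224×(-65.8) + 0.386×(-16.3) + 0.390×δ_C
0.390·δ_C = -35.1 − (-21.031) = -14.069
δ_C = -14.069 / 0.390 = -36.07‰

-36.1‰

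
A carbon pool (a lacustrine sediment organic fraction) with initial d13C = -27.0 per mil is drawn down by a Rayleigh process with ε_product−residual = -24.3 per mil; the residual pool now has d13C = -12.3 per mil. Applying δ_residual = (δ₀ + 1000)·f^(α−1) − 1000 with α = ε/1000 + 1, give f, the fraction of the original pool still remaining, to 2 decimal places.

α − 1 = ε/1000 = -0.0243
(δ_res + 1000)/(δ₀ + 1000) = (-12.3 + 1000)/(-27.0 + 1000) = 987.7/973.0 = 1.015108
f = 1.015108^(1/-0.0243) = exp(ln(1.015108)/-0.0243) = exp(0.01499/-0.0243)
f = exp(-0.6171) = 0.5395

0.54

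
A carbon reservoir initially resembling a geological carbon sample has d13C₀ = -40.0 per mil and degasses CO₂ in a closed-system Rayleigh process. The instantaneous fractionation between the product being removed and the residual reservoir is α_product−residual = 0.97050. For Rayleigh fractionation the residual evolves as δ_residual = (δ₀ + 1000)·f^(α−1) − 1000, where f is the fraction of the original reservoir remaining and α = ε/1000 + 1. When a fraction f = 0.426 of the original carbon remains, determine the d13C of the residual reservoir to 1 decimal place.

Rayleigh residual: δ_res = (δ₀ + 1000)·f^(α−1) − 1000
α − 1 = -0.02950
f^(α−1) = 0.426^(-0.02950) = 1.025492
δ_res = (-40.0 + 1000) × 1.025492 − 1000 = 984.473 − 1000 = -15.53 per mil

-15.5 per mil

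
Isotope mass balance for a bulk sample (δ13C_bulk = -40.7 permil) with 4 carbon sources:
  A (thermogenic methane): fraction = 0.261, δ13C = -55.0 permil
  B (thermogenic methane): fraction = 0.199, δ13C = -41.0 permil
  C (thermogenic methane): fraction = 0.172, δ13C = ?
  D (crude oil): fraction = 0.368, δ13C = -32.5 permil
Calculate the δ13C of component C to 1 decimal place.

-36.2 permil

Isotope mass balance: δ_bulk = Σ fᵢ·δᵢ.
-40.7 = 0.261×(-55.0) + 0.199×(-41.0) + 0.172×δ_C + 0.368×(-32.5)
0.172·δ_C = -40.7 − (-34.474) = -6.226
δ_C = -6.226 / 0.172 = -36.20 permil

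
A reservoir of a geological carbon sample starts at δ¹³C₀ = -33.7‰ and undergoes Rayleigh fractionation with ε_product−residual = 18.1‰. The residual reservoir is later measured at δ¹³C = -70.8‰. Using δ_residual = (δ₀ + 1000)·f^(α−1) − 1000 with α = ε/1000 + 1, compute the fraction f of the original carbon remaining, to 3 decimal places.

α − 1 = ε/1000 = 0.0181
(δ_res + 1000)/(δ₀ + 1000) = (-70.8 + 1000)/(-33.7 + 1000) = 929.2/966.3 = 0.961606
f = 0.961606^(1/0.0181) = exp(ln(0.961606)/0.0181) = exp(-0.03915/0.0181)
f = exp(-2.1630) = 0.1150

0.115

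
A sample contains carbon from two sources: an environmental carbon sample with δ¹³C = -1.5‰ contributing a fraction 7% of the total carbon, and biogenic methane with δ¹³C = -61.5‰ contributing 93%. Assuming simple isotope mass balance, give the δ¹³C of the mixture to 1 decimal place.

-57.3‰

δ_mix = f_A·δ_A + f_B·δ_B
δ_mix = 0.07 × (-1.5) + 0.93 × (-61.5)
δ_mix = -0.11 + -57.20 = -57.30‰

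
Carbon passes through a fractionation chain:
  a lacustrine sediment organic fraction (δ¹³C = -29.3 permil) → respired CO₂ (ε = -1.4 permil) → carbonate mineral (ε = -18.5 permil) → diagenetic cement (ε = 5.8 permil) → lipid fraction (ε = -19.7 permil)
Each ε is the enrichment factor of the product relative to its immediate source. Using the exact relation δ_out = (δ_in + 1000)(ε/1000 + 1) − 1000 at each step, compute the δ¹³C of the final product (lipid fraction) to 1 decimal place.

-61.9 permil

step 1: δ = (-29.30 + 1000)·(-1.4/1000 + 1) − 1000 = -30.66 permil
step 2: δ = (-30.66 + 1000)·(-18.5/1000 + 1) − 1000 = -48.59 permil
step 3: δ = (-48.59 + 1000)·(5.8/1000 + 1) − 1000 = -43.07 permil
step 4: δ = (-43.07 + 1000)·(-19.7/1000 + 1) − 1000 = -61.93 permil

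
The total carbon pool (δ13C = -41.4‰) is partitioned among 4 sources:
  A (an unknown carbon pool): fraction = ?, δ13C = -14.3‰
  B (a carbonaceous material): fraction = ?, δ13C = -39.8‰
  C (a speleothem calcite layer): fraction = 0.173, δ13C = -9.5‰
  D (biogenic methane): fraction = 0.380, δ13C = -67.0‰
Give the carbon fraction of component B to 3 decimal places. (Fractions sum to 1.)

0.310

Let f_B and f_A be the unknown fractions; fractions sum to 1 so f_B + f_A = 0.447.
Mass balance: Σ fᵢ·δᵢ = δ_bulk ⇒ f_B·(-39.8) + f_A·(-14.3) = -41.4 − (-27.104) = -14.296
Substitute f_A = 0.447 − f_B:
f_B·(-39.8 − -14.3) = -14.296 − 0.447×(-14.3) = -7.904
f_B = -7.904 / -25.5 = 0.3100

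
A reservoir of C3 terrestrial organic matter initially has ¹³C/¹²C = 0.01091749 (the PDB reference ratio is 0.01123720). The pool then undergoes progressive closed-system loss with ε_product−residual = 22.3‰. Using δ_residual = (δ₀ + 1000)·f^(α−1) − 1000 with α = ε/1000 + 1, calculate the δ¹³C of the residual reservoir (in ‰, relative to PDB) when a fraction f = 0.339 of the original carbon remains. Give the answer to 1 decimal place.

δ₀ = (0.01091749/0.01123720 − 1)×1000 = (0.971549 − 1)×1000 = -28.451‰
α − 1 = ε/1000 = 0.0223
f^(α−1) = 0.339^(0.0223) = 0.976165
δ_res = (-28.451 + 1000) × 0.976165 − 1000 = 948.393 − 1000 = -51.61‰

-51.6‰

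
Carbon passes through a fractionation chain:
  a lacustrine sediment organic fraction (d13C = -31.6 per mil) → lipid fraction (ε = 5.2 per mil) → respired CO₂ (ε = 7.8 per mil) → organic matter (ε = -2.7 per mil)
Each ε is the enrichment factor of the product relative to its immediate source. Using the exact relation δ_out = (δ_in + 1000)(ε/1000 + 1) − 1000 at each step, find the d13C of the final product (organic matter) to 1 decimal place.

step 1: δ = (-31.60 + 1000)·(5.2/1000 + 1) − 1000 = -26.56 per mil
step 2: δ = (-26.56 + 1000)·(7.8/1000 + 1) − 1000 = -18.97 per mil
step 3: δ = (-18.97 + 1000)·(-2.7/1000 + 1) − 1000 = -21.62 per mil

-21.6 per mil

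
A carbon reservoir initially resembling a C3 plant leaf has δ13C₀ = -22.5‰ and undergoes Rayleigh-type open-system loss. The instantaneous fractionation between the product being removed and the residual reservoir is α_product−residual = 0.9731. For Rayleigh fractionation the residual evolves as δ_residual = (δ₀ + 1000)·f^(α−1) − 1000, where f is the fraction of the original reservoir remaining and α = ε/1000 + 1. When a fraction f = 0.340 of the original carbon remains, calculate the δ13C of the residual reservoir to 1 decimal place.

Rayleigh residual: δ_res = (δ₀ + 1000)·f^(α−1) − 1000
α − 1 = -0.02690
f^(α−1) = 0.340^(-0.02690) = 1.029445
δ_res = (-22.5 + 1000) × 1.029445 − 1000 = 1006.283 − 1000 = 6.28‰

6.3‰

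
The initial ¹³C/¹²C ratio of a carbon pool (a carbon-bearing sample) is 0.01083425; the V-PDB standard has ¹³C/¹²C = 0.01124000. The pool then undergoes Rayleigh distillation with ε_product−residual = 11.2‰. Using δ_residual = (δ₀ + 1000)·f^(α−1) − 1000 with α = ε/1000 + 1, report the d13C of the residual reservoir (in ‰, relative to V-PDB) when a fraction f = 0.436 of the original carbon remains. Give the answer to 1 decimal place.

δ₀ = (0.01083425/0.01124000 − 1)×1000 = (0.963901 − 1)×1000 = -36.099‰
α − 1 = ε/1000 = 0.0112
f^(α−1) = 0.436^(0.0112) = 0.990746
δ_res = (-36.099 + 1000) × 0.990746 − 1000 = 954.981 − 1000 = -45.02‰

-45.0‰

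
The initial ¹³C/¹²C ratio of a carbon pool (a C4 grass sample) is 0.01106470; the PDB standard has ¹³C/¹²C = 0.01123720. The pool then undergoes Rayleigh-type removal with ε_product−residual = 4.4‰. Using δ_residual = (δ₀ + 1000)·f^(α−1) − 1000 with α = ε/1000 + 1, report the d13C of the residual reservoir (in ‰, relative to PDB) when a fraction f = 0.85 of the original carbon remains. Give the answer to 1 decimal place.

δ₀ = (0.01106470/0.01123720 − 1)×1000 = (0.984649 − 1)×1000 = -15.351‰
α − 1 = ε/1000 = 0.0044
f^(α−1) = 0.85^(0.0044) = 0.999285
δ_res = (-15.351 + 1000) × 0.999285 − 1000 = 983.945 − 1000 = -16.05‰

-16.1‰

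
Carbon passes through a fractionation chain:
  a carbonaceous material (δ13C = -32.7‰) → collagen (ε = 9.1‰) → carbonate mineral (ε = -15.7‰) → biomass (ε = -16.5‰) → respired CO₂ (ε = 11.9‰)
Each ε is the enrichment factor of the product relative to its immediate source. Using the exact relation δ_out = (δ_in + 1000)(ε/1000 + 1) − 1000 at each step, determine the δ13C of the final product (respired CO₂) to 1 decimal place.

-43.8‰

step 1: δ = (-32.70 + 1000)·(9.1/1000 + 1) − 1000 = -23.90‰
step 2: δ = (-23.90 + 1000)·(-15.7/1000 + 1) − 1000 = -39.22‰
step 3: δ = (-39.22 + 1000)·(-16.5/1000 + 1) − 1000 = -55.08‰
step 4: δ = (-55.08 + 1000)·(11.9/1000 + 1) − 1000 = -43.83‰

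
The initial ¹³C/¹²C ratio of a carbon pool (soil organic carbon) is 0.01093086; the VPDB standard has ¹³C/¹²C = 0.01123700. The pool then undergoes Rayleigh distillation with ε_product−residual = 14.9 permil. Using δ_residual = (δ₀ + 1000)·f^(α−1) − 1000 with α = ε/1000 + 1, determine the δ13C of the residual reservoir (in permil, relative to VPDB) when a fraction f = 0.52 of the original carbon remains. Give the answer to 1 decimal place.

δ₀ = (0.01093086/0.01123700 − 1)×1000 = (0.972756 − 1)×1000 = -27.244 permil
α − 1 = ε/1000 = 0.0149
f^(α−1) = 0.52^(0.0149) = 0.990304
δ_res = (-27.244 + 1000) × 0.990304 − 1000 = 963.324 − 1000 = -36.68 permil

-36.7 permil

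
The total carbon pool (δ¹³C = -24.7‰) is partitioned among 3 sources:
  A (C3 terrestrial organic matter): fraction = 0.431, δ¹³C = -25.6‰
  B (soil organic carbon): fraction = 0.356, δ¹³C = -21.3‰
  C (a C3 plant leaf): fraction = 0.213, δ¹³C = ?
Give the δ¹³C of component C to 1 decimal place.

-28.6‰

Isotope mass balance: δ_bulk = Σ fᵢ·δᵢ.
-24.7 = 0.431×(-25.6) + 0.356×(-21.3) + 0.213×δ_C
0.213·δ_C = -24.7 − (-18.616) = -6.084
δ_C = -6.084 / 0.213 = -28.56‰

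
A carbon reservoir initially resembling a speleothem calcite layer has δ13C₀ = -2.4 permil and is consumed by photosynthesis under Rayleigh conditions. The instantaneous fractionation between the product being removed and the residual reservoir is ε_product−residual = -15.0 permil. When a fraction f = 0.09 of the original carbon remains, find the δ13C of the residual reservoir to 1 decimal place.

34.3 permil

Rayleigh residual: δ_res = (δ₀ + 1000)·f^(α−1) − 1000
α = ε/1000 + 1 = 0.98500, so α − 1 = -0.01500
f^(α−1) = 0.09^(-0.01500) = 1.036779
δ_res = (-2.4 + 1000) × 1.036779 − 1000 = 1034.291 − 1000 = 34.29 permil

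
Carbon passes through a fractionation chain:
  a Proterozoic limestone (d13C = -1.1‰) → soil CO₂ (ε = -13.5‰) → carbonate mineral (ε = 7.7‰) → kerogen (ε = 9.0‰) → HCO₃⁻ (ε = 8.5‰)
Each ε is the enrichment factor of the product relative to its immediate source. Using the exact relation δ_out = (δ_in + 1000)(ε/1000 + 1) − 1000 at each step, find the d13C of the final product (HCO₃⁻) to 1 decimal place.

10.5‰

step 1: δ = (-1.10 + 1000)·(-13.5/1000 + 1) − 1000 = -14.59‰
step 2: δ = (-14.59 + 1000)·(7.7/1000 + 1) − 1000 = -7.00‰
step 3: δ = (-7.00 + 1000)·(9.0/1000 + 1) − 1000 = 1.94‰
step 4: δ = (1.94 + 1000)·(8.5/1000 + 1) − 1000 = 10.46‰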